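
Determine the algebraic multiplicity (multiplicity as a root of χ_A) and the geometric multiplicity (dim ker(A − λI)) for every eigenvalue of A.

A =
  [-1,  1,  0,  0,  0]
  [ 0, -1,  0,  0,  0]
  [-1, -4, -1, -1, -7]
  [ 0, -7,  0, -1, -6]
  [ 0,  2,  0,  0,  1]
λ = -1: alg = 4, geom = 2; λ = 1: alg = 1, geom = 1

Step 1 — factor the characteristic polynomial to read off the algebraic multiplicities:
  χ_A(x) = (x - 1)*(x + 1)^4

Step 2 — compute geometric multiplicities via the rank-nullity identity g(λ) = n − rank(A − λI):
  rank(A − (-1)·I) = 3, so dim ker(A − (-1)·I) = n − 3 = 2
  rank(A − (1)·I) = 4, so dim ker(A − (1)·I) = n − 4 = 1

Summary:
  λ = -1: algebraic multiplicity = 4, geometric multiplicity = 2
  λ = 1: algebraic multiplicity = 1, geometric multiplicity = 1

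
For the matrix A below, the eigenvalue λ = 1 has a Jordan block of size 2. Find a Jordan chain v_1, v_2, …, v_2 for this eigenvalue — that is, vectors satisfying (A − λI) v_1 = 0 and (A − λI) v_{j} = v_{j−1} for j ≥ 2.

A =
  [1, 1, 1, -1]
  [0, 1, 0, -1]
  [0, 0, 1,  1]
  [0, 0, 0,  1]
A Jordan chain for λ = 1 of length 2:
v_1 = (1, 0, 0, 0)ᵀ
v_2 = (0, 1, 0, 0)ᵀ

Let N = A − (1)·I. We want v_2 with N^2 v_2 = 0 but N^1 v_2 ≠ 0; then v_{j-1} := N · v_j for j = 2, …, 2.

Pick v_2 = (0, 1, 0, 0)ᵀ.
Then v_1 = N · v_2 = (1, 0, 0, 0)ᵀ.

Sanity check: (A − (1)·I) v_1 = (0, 0, 0, 0)ᵀ = 0. ✓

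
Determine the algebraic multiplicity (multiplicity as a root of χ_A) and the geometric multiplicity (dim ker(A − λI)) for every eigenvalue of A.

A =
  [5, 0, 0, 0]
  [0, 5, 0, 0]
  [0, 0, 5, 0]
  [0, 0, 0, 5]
λ = 5: alg = 4, geom = 4

Step 1 — factor the characteristic polynomial to read off the algebraic multiplicities:
  χ_A(x) = (x - 5)^4

Step 2 — compute geometric multiplicities via the rank-nullity identity g(λ) = n − rank(A − λI):
  rank(A − (5)·I) = 0, so dim ker(A − (5)·I) = n − 0 = 4

Summary:
  λ = 5: algebraic multiplicity = 4, geometric multiplicity = 4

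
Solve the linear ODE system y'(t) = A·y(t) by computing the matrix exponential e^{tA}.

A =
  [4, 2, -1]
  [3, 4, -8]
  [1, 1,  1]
e^{tA} =
  [3*t^2*exp(3*t) + t*exp(3*t) + exp(3*t), 3*t^2*exp(3*t)/2 + 2*t*exp(3*t), -15*t^2*exp(3*t)/2 - t*exp(3*t)]
  [-t^2*exp(3*t) + 3*t*exp(3*t), -t^2*exp(3*t)/2 + t*exp(3*t) + exp(3*t), 5*t^2*exp(3*t)/2 - 8*t*exp(3*t)]
  [t^2*exp(3*t) + t*exp(3*t), t^2*exp(3*t)/2 + t*exp(3*t), -5*t^2*exp(3*t)/2 - 2*t*exp(3*t) + exp(3*t)]

Strategy: write A = P · J · P⁻¹ where J is a Jordan canonical form, so e^{tA} = P · e^{tJ} · P⁻¹, and e^{tJ} can be computed block-by-block.

A has Jordan form
J =
  [3, 1, 0]
  [0, 3, 1]
  [0, 0, 3]
(up to reordering of blocks).

Per-block formulas:
  For a 3×3 Jordan block J_3(3): exp(t · J_3(3)) = e^(3t)·(I + t·N + (t^2/2)·N^2), where N is the 3×3 nilpotent shift.

After assembling e^{tJ} and conjugating by P, we get:

e^{tA} =
  [3*t^2*exp(3*t) + t*exp(3*t) + exp(3*t), 3*t^2*exp(3*t)/2 + 2*t*exp(3*t), -15*t^2*exp(3*t)/2 - t*exp(3*t)]
  [-t^2*exp(3*t) + 3*t*exp(3*t), -t^2*exp(3*t)/2 + t*exp(3*t) + exp(3*t), 5*t^2*exp(3*t)/2 - 8*t*exp(3*t)]
  [t^2*exp(3*t) + t*exp(3*t), t^2*exp(3*t)/2 + t*exp(3*t), -5*t^2*exp(3*t)/2 - 2*t*exp(3*t) + exp(3*t)]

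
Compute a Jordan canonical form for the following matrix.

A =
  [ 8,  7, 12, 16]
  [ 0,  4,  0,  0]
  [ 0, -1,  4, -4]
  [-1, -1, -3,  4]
J_2(4) ⊕ J_2(6)

The characteristic polynomial is
  det(x·I − A) = x^4 - 20*x^3 + 148*x^2 - 480*x + 576 = (x - 6)^2*(x - 4)^2

Eigenvalues and multiplicities (the geometric multiplicity of λ is n − rank(A − λI), which equals the number of Jordan blocks for λ):
  λ = 4: algebraic multiplicity = 2, geometric multiplicity = 1
  λ = 6: algebraic multiplicity = 2, geometric multiplicity = 1

Determining the block sizes for each eigenvalue:
  λ = 4: one block (gm = 1), so the single block has size am = 2 → block sizes [2]
  λ = 6: one block (gm = 1), so the single block has size am = 2 → block sizes [2]

Assembling the blocks gives a Jordan form
J =
  [4, 1, 0, 0]
  [0, 4, 0, 0]
  [0, 0, 6, 1]
  [0, 0, 0, 6]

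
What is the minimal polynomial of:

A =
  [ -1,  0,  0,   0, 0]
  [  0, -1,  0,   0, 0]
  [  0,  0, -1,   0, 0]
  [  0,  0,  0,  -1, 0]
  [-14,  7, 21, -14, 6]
x^2 - 5*x - 6

The characteristic polynomial is χ_A(x) = (x - 6)*(x + 1)^4, so the eigenvalues are known. The minimal polynomial is
  m_A(x) = Π_λ (x − λ)^{k_λ}
where k_λ is the size of the *largest* Jordan block for λ (equivalently, the smallest k with (A − λI)^k v = 0 for every generalised eigenvector v of λ).

  λ = -1: largest Jordan block has size 1, contributing (x + 1)
  λ = 6: largest Jordan block has size 1, contributing (x − 6)

So m_A(x) = (x - 6)*(x + 1) = x^2 - 5*x - 6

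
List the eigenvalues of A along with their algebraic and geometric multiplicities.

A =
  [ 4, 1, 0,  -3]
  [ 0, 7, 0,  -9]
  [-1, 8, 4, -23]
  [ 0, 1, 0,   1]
λ = 4: alg = 4, geom = 2

Step 1 — factor the characteristic polynomial to read off the algebraic multiplicities:
  χ_A(x) = (x - 4)^4

Step 2 — compute geometric multiplicities via the rank-nullity identity g(λ) = n − rank(A − λI):
  rank(A − (4)·I) = 2, so dim ker(A − (4)·I) = n − 2 = 2

Summary:
  λ = 4: algebraic multiplicity = 4, geometric multiplicity = 2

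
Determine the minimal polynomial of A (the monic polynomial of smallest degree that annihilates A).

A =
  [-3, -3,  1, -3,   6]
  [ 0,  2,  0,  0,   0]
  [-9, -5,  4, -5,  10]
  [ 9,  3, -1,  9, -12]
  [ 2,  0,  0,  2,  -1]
x^4 - 9*x^3 + 30*x^2 - 44*x + 24

The characteristic polynomial is χ_A(x) = (x - 3)*(x - 2)^4, so the eigenvalues are known. The minimal polynomial is
  m_A(x) = Π_λ (x − λ)^{k_λ}
where k_λ is the size of the *largest* Jordan block for λ (equivalently, the smallest k with (A − λI)^k v = 0 for every generalised eigenvector v of λ).

  λ = 2: largest Jordan block has size 3, contributing (x − 2)^3
  λ = 3: largest Jordan block has size 1, contributing (x − 3)

So m_A(x) = (x - 3)*(x - 2)^3 = x^4 - 9*x^3 + 30*x^2 - 44*x + 24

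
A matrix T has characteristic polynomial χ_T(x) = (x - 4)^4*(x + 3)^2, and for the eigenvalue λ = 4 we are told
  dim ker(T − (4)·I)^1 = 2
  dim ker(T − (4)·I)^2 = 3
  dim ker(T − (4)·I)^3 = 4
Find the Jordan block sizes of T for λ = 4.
Block sizes for λ = 4: [3, 1]

From the dimensions of kernels of powers, the number of Jordan blocks of size at least j is d_j − d_{j−1} where d_j = dim ker(N^j) (with d_0 = 0). Computing the differences gives [2, 1, 1].
The number of blocks of size exactly k is (#blocks of size ≥ k) − (#blocks of size ≥ k + 1), so the partition is: 1 block(s) of size 1, 1 block(s) of size 3.
In nonincreasing order the block sizes are [3, 1].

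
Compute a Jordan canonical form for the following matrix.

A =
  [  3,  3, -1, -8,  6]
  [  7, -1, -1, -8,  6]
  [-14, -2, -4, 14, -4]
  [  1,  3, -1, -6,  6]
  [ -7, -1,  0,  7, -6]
J_3(-4) ⊕ J_1(-4) ⊕ J_1(2)

The characteristic polynomial is
  det(x·I − A) = x^5 + 14*x^4 + 64*x^3 + 64*x^2 - 256*x - 512 = (x - 2)*(x + 4)^4

Eigenvalues and multiplicities (the geometric multiplicity of λ is n − rank(A − λI), which equals the number of Jordan blocks for λ):
  λ = -4: algebraic multiplicity = 4, geometric multiplicity = 2
  λ = 2: algebraic multiplicity = 1, geometric multiplicity = 1

Determining the block sizes for each eigenvalue:
  λ = -4: with am = 4 and gm = 2, the partition is not yet determined (e.g. several partitions of 4 into 2 parts exist). Let N = A − (-4)·I. Computing rank(N^1) = 3, rank(N^2) = 2, rank(N^3) = 1; the number of blocks of size ≥ j is rank(N^{j−1}) − rank(N^j), giving [2, 1, 1]. So we have 1 block(s) of size 3, 1 block(s) of size 1 → block sizes [3, 1]
  λ = 2: one block (gm = 1), so the single block has size am = 1 → block sizes [1]

Assembling the blocks gives a Jordan form
J =
  [-4,  1,  0,  0, 0]
  [ 0, -4,  1,  0, 0]
  [ 0,  0, -4,  0, 0]
  [ 0,  0,  0, -4, 0]
  [ 0,  0,  0,  0, 2]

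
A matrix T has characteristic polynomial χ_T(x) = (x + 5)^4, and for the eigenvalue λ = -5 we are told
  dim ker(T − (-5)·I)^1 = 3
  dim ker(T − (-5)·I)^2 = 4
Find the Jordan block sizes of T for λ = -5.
Block sizes for λ = -5: [2, 1, 1]

From the dimensions of kernels of powers, the number of Jordan blocks of size at least j is d_j − d_{j−1} where d_j = dim ker(N^j) (with d_0 = 0). Computing the differences gives [3, 1].
The number of blocks of size exactly k is (#blocks of size ≥ k) − (#blocks of size ≥ k + 1), so the partition is: 2 block(s) of size 1, 1 block(s) of size 2.
In nonincreasing order the block sizes are [2, 1, 1].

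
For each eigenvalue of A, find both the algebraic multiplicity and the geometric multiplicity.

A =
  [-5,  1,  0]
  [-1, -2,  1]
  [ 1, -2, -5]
λ = -4: alg = 3, geom = 1

Step 1 — factor the characteristic polynomial to read off the algebraic multiplicities:
  χ_A(x) = (x + 4)^3

Step 2 — compute geometric multiplicities via the rank-nullity identity g(λ) = n − rank(A − λI):
  rank(A − (-4)·I) = 2, so dim ker(A − (-4)·I) = n − 2 = 1

Summary:
  λ = -4: algebraic multiplicity = 3, geometric multiplicity = 1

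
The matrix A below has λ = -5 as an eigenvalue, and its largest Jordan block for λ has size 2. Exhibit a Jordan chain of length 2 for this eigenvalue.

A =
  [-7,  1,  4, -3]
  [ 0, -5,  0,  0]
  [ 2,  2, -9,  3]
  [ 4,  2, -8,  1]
A Jordan chain for λ = -5 of length 2:
v_1 = (-2, 0, 2, 4)ᵀ
v_2 = (1, 0, 0, 0)ᵀ

Let N = A − (-5)·I. We want v_2 with N^2 v_2 = 0 but N^1 v_2 ≠ 0; then v_{j-1} := N · v_j for j = 2, …, 2.

Pick v_2 = (1, 0, 0, 0)ᵀ.
Then v_1 = N · v_2 = (-2, 0, 2, 4)ᵀ.

Sanity check: (A − (-5)·I) v_1 = (0, 0, 0, 0)ᵀ = 0. ✓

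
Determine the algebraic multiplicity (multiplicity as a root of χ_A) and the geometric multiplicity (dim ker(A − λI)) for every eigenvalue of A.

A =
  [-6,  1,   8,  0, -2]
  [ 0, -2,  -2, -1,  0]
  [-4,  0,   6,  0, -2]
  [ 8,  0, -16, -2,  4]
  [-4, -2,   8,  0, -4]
λ = -2: alg = 4, geom = 2; λ = 0: alg = 1, geom = 1

Step 1 — factor the characteristic polynomial to read off the algebraic multiplicities:
  χ_A(x) = x*(x + 2)^4

Step 2 — compute geometric multiplicities via the rank-nullity identity g(λ) = n − rank(A − λI):
  rank(A − (-2)·I) = 3, so dim ker(A − (-2)·I) = n − 3 = 2
  rank(A − (0)·I) = 4, so dim ker(A − (0)·I) = n − 4 = 1

Summary:
  λ = -2: algebraic multiplicity = 4, geometric multiplicity = 2
  λ = 0: algebraic multiplicity = 1, geometric multiplicity = 1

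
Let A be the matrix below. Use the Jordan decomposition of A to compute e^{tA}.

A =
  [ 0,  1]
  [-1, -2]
e^{tA} =
  [t*exp(-t) + exp(-t), t*exp(-t)]
  [-t*exp(-t), -t*exp(-t) + exp(-t)]

Strategy: write A = P · J · P⁻¹ where J is a Jordan canonical form, so e^{tA} = P · e^{tJ} · P⁻¹, and e^{tJ} can be computed block-by-block.

A has Jordan form
J =
  [-1,  1]
  [ 0, -1]
(up to reordering of blocks).

Per-block formulas:
  For a 2×2 Jordan block J_2(-1): exp(t · J_2(-1)) = e^(-1t)·(I + t·N), where N is the 2×2 nilpotent shift.

After assembling e^{tJ} and conjugating by P, we get:

e^{tA} =
  [t*exp(-t) + exp(-t), t*exp(-t)]
  [-t*exp(-t), -t*exp(-t) + exp(-t)]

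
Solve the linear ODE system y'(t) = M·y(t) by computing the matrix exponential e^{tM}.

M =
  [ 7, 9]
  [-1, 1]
e^{tM} =
  [3*t*exp(4*t) + exp(4*t), 9*t*exp(4*t)]
  [-t*exp(4*t), -3*t*exp(4*t) + exp(4*t)]

Strategy: write M = P · J · P⁻¹ where J is a Jordan canonical form, so e^{tM} = P · e^{tJ} · P⁻¹, and e^{tJ} can be computed block-by-block.

M has Jordan form
J =
  [4, 1]
  [0, 4]
(up to reordering of blocks).

Per-block formulas:
  For a 2×2 Jordan block J_2(4): exp(t · J_2(4)) = e^(4t)·(I + t·N), where N is the 2×2 nilpotent shift.

After assembling e^{tJ} and conjugating by P, we get:

e^{tM} =
  [3*t*exp(4*t) + exp(4*t), 9*t*exp(4*t)]
  [-t*exp(4*t), -3*t*exp(4*t) + exp(4*t)]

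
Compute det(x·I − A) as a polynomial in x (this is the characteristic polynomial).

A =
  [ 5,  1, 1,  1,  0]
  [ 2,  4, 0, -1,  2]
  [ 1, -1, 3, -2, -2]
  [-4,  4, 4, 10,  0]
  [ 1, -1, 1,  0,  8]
x^5 - 30*x^4 + 360*x^3 - 2160*x^2 + 6480*x - 7776

Expanding det(x·I − A) (e.g. by cofactor expansion or by noting that A is similar to its Jordan form J, which has the same characteristic polynomial as A) gives
  χ_A(x) = x^5 - 30*x^4 + 360*x^3 - 2160*x^2 + 6480*x - 7776
which factors as (x - 6)^5. The eigenvalues (with algebraic multiplicities) are λ = 6 with multiplicity 5.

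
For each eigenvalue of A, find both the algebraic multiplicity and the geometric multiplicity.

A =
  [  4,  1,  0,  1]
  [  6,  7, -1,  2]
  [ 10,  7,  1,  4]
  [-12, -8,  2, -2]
λ = 2: alg = 3, geom = 1; λ = 4: alg = 1, geom = 1

Step 1 — factor the characteristic polynomial to read off the algebraic multiplicities:
  χ_A(x) = (x - 4)*(x - 2)^3

Step 2 — compute geometric multiplicities via the rank-nullity identity g(λ) = n − rank(A − λI):
  rank(A − (2)·I) = 3, so dim ker(A − (2)·I) = n − 3 = 1
  rank(A − (4)·I) = 3, so dim ker(A − (4)·I) = n − 3 = 1

Summary:
  λ = 2: algebraic multiplicity = 3, geometric multiplicity = 1
  λ = 4: algebraic multiplicity = 1, geometric multiplicity = 1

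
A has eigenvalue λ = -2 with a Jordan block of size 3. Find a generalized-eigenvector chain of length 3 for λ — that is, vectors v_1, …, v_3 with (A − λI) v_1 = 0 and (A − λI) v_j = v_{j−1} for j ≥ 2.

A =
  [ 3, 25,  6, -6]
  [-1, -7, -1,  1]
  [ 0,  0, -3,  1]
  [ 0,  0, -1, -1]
A Jordan chain for λ = -2 of length 3:
v_1 = (5, -1, 0, 0)ᵀ
v_2 = (6, -1, -1, -1)ᵀ
v_3 = (0, 0, 1, 0)ᵀ

Let N = A − (-2)·I. We want v_3 with N^3 v_3 = 0 but N^2 v_3 ≠ 0; then v_{j-1} := N · v_j for j = 3, …, 2.

Pick v_3 = (0, 0, 1, 0)ᵀ.
Then v_2 = N · v_3 = (6, -1, -1, -1)ᵀ.
Then v_1 = N · v_2 = (5, -1, 0, 0)ᵀ.

Sanity check: (A − (-2)·I) v_1 = (0, 0, 0, 0)ᵀ = 0. ✓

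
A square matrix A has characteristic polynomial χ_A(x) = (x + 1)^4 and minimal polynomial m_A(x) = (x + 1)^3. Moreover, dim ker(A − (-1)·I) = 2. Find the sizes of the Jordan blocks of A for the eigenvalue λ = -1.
Block sizes for λ = -1: [3, 1]

Step 1 — from the characteristic polynomial, algebraic multiplicity of λ = -1 is 4. From dim ker(A − (-1)·I) = 2, there are exactly 2 Jordan blocks for λ = -1.
Step 2 — from the minimal polynomial, the factor (x + 1)^3 tells us the largest block for λ = -1 has size 3.
Step 3 — with total size 4, 2 blocks, and largest block 3, the block sizes (in nonincreasing order) are [3, 1].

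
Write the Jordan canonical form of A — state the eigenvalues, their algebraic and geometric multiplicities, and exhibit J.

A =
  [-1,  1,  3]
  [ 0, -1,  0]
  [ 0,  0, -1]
J_2(-1) ⊕ J_1(-1)

The characteristic polynomial is
  det(x·I − A) = x^3 + 3*x^2 + 3*x + 1 = (x + 1)^3

Eigenvalues and multiplicities (the geometric multiplicity of λ is n − rank(A − λI), which equals the number of Jordan blocks for λ):
  λ = -1: algebraic multiplicity = 3, geometric multiplicity = 2

Determining the block sizes for each eigenvalue:
  λ = -1: 2 blocks summing to 3 forces exactly one block of size 2 and the rest size 1 → block sizes [2, 1]

Assembling the blocks gives a Jordan form
J =
  [-1,  1,  0]
  [ 0, -1,  0]
  [ 0,  0, -1]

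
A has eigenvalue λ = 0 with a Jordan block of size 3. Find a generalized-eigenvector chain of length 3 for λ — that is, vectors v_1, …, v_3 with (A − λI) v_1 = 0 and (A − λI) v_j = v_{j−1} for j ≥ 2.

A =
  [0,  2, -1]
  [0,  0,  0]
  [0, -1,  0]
A Jordan chain for λ = 0 of length 3:
v_1 = (1, 0, 0)ᵀ
v_2 = (2, 0, -1)ᵀ
v_3 = (0, 1, 0)ᵀ

Let N = A − (0)·I. We want v_3 with N^3 v_3 = 0 but N^2 v_3 ≠ 0; then v_{j-1} := N · v_j for j = 3, …, 2.

Pick v_3 = (0, 1, 0)ᵀ.
Then v_2 = N · v_3 = (2, 0, -1)ᵀ.
Then v_1 = N · v_2 = (1, 0, 0)ᵀ.

Sanity check: (A − (0)·I) v_1 = (0, 0, 0)ᵀ = 0. ✓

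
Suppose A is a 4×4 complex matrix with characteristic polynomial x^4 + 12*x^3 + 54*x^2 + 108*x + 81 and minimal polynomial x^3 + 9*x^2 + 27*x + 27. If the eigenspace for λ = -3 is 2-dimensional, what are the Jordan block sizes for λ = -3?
Block sizes for λ = -3: [3, 1]

Step 1 — from the characteristic polynomial, algebraic multiplicity of λ = -3 is 4. From dim ker(A − (-3)·I) = 2, there are exactly 2 Jordan blocks for λ = -3.
Step 2 — from the minimal polynomial, the factor (x + 3)^3 tells us the largest block for λ = -3 has size 3.
Step 3 — with total size 4, 2 blocks, and largest block 3, the block sizes (in nonincreasing order) are [3, 1].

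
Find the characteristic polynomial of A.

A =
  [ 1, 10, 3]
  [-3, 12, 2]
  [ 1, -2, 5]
x^3 - 18*x^2 + 108*x - 216

Expanding det(x·I − A) (e.g. by cofactor expansion or by noting that A is similar to its Jordan form J, which has the same characteristic polynomial as A) gives
  χ_A(x) = x^3 - 18*x^2 + 108*x - 216
which factors as (x - 6)^3. The eigenvalues (with algebraic multiplicities) are λ = 6 with multiplicity 3.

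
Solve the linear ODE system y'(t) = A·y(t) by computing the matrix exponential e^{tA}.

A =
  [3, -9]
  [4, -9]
e^{tA} =
  [6*t*exp(-3*t) + exp(-3*t), -9*t*exp(-3*t)]
  [4*t*exp(-3*t), -6*t*exp(-3*t) + exp(-3*t)]

Strategy: write A = P · J · P⁻¹ where J is a Jordan canonical form, so e^{tA} = P · e^{tJ} · P⁻¹, and e^{tJ} can be computed block-by-block.

A has Jordan form
J =
  [-3,  1]
  [ 0, -3]
(up to reordering of blocks).

Per-block formulas:
  For a 2×2 Jordan block J_2(-3): exp(t · J_2(-3)) = e^(-3t)·(I + t·N), where N is the 2×2 nilpotent shift.

After assembling e^{tJ} and conjugating by P, we get:

e^{tA} =
  [6*t*exp(-3*t) + exp(-3*t), -9*t*exp(-3*t)]
  [4*t*exp(-3*t), -6*t*exp(-3*t) + exp(-3*t)]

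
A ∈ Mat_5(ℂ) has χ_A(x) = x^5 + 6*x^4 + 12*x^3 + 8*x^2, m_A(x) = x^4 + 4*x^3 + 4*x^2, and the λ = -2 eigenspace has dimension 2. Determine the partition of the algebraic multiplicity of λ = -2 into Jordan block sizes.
Block sizes for λ = -2: [2, 1]

Step 1 — from the characteristic polynomial, algebraic multiplicity of λ = -2 is 3. From dim ker(A − (-2)·I) = 2, there are exactly 2 Jordan blocks for λ = -2.
Step 2 — from the minimal polynomial, the factor (x + 2)^2 tells us the largest block for λ = -2 has size 2.
Step 3 — with total size 3, 2 blocks, and largest block 2, the block sizes (in nonincreasing order) are [2, 1].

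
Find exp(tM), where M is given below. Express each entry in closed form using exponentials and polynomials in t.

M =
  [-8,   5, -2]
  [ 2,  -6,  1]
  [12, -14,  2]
e^{tM} =
  [t^2*exp(-4*t) - 4*t*exp(-4*t) + exp(-4*t), -t^2*exp(-4*t) + 5*t*exp(-4*t), t^2*exp(-4*t)/2 - 2*t*exp(-4*t)]
  [2*t*exp(-4*t), -2*t*exp(-4*t) + exp(-4*t), t*exp(-4*t)]
  [-2*t^2*exp(-4*t) + 12*t*exp(-4*t), 2*t^2*exp(-4*t) - 14*t*exp(-4*t), -t^2*exp(-4*t) + 6*t*exp(-4*t) + exp(-4*t)]

Strategy: write M = P · J · P⁻¹ where J is a Jordan canonical form, so e^{tM} = P · e^{tJ} · P⁻¹, and e^{tJ} can be computed block-by-block.

M has Jordan form
J =
  [-4,  1,  0]
  [ 0, -4,  1]
  [ 0,  0, -4]
(up to reordering of blocks).

Per-block formulas:
  For a 3×3 Jordan block J_3(-4): exp(t · J_3(-4)) = e^(-4t)·(I + t·N + (t^2/2)·N^2), where N is the 3×3 nilpotent shift.

After assembling e^{tJ} and conjugating by P, we get:

e^{tM} =
  [t^2*exp(-4*t) - 4*t*exp(-4*t) + exp(-4*t), -t^2*exp(-4*t) + 5*t*exp(-4*t), t^2*exp(-4*t)/2 - 2*t*exp(-4*t)]
  [2*t*exp(-4*t), -2*t*exp(-4*t) + exp(-4*t), t*exp(-4*t)]
  [-2*t^2*exp(-4*t) + 12*t*exp(-4*t), 2*t^2*exp(-4*t) - 14*t*exp(-4*t), -t^2*exp(-4*t) + 6*t*exp(-4*t) + exp(-4*t)]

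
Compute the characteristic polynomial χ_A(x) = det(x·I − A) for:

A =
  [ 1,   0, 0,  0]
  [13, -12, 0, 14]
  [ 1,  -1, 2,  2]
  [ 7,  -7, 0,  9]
x^4 - 17*x^2 + 36*x - 20

Expanding det(x·I − A) (e.g. by cofactor expansion or by noting that A is similar to its Jordan form J, which has the same characteristic polynomial as A) gives
  χ_A(x) = x^4 - 17*x^2 + 36*x - 20
which factors as (x - 2)^2*(x - 1)*(x + 5). The eigenvalues (with algebraic multiplicities) are λ = -5 with multiplicity 1, λ = 1 with multiplicity 1, λ = 2 with multiplicity 2.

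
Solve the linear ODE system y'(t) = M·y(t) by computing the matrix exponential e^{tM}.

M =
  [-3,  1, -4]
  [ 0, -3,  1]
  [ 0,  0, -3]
e^{tM} =
  [exp(-3*t), t*exp(-3*t), t^2*exp(-3*t)/2 - 4*t*exp(-3*t)]
  [0, exp(-3*t), t*exp(-3*t)]
  [0, 0, exp(-3*t)]

Strategy: write M = P · J · P⁻¹ where J is a Jordan canonical form, so e^{tM} = P · e^{tJ} · P⁻¹, and e^{tJ} can be computed block-by-block.

M has Jordan form
J =
  [-3,  1,  0]
  [ 0, -3,  1]
  [ 0,  0, -3]
(up to reordering of blocks).

Per-block formulas:
  For a 3×3 Jordan block J_3(-3): exp(t · J_3(-3)) = e^(-3t)·(I + t·N + (t^2/2)·N^2), where N is the 3×3 nilpotent shift.

After assembling e^{tJ} and conjugating by P, we get:

e^{tM} =
  [exp(-3*t), t*exp(-3*t), t^2*exp(-3*t)/2 - 4*t*exp(-3*t)]
  [0, exp(-3*t), t*exp(-3*t)]
  [0, 0, exp(-3*t)]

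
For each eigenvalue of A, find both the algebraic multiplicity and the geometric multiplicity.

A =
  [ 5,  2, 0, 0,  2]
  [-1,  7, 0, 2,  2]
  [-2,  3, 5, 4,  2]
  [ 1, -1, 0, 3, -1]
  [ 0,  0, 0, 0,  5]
λ = 5: alg = 5, geom = 2

Step 1 — factor the characteristic polynomial to read off the algebraic multiplicities:
  χ_A(x) = (x - 5)^5

Step 2 — compute geometric multiplicities via the rank-nullity identity g(λ) = n − rank(A − λI):
  rank(A − (5)·I) = 3, so dim ker(A − (5)·I) = n − 3 = 2

Summary:
  λ = 5: algebraic multiplicity = 5, geometric multiplicity = 2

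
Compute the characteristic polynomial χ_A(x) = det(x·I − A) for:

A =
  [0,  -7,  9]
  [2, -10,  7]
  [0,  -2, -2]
x^3 + 12*x^2 + 48*x + 64

Expanding det(x·I − A) (e.g. by cofactor expansion or by noting that A is similar to its Jordan form J, which has the same characteristic polynomial as A) gives
  χ_A(x) = x^3 + 12*x^2 + 48*x + 64
which factors as (x + 4)^3. The eigenvalues (with algebraic multiplicities) are λ = -4 with multiplicity 3.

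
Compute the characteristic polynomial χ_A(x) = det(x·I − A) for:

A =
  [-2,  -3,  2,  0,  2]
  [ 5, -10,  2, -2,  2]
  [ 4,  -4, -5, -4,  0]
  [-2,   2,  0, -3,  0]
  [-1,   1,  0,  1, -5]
x^5 + 25*x^4 + 250*x^3 + 1250*x^2 + 3125*x + 3125

Expanding det(x·I − A) (e.g. by cofactor expansion or by noting that A is similar to its Jordan form J, which has the same characteristic polynomial as A) gives
  χ_A(x) = x^5 + 25*x^4 + 250*x^3 + 1250*x^2 + 3125*x + 3125
which factors as (x + 5)^5. The eigenvalues (with algebraic multiplicities) are λ = -5 with multiplicity 5.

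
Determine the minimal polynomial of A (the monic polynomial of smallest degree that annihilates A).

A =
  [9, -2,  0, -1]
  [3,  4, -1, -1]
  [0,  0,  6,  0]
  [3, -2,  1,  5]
x^3 - 18*x^2 + 108*x - 216

The characteristic polynomial is χ_A(x) = (x - 6)^4, so the eigenvalues are known. The minimal polynomial is
  m_A(x) = Π_λ (x − λ)^{k_λ}
where k_λ is the size of the *largest* Jordan block for λ (equivalently, the smallest k with (A − λI)^k v = 0 for every generalised eigenvector v of λ).

  λ = 6: largest Jordan block has size 3, contributing (x − 6)^3

So m_A(x) = (x - 6)^3 = x^3 - 18*x^2 + 108*x - 216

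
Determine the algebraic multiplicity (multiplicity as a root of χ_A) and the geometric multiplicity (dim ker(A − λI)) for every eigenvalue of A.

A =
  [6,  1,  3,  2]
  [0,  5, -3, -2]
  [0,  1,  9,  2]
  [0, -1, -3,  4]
λ = 6: alg = 4, geom = 3

Step 1 — factor the characteristic polynomial to read off the algebraic multiplicities:
  χ_A(x) = (x - 6)^4

Step 2 — compute geometric multiplicities via the rank-nullity identity g(λ) = n − rank(A − λI):
  rank(A − (6)·I) = 1, so dim ker(A − (6)·I) = n − 1 = 3

Summary:
  λ = 6: algebraic multiplicity = 4, geometric multiplicity = 3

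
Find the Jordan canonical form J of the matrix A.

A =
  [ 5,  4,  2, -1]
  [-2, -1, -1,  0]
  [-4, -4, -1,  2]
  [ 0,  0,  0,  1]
J_2(1) ⊕ J_2(1)

The characteristic polynomial is
  det(x·I − A) = x^4 - 4*x^3 + 6*x^2 - 4*x + 1 = (x - 1)^4

Eigenvalues and multiplicities (the geometric multiplicity of λ is n − rank(A − λI), which equals the number of Jordan blocks for λ):
  λ = 1: algebraic multiplicity = 4, geometric multiplicity = 2

Determining the block sizes for each eigenvalue:
  λ = 1: with am = 4 and gm = 2, the partition is not yet determined (e.g. several partitions of 4 into 2 parts exist). Let N = A − (1)·I. Computing rank(N^1) = 2, rank(N^2) = 0; the number of blocks of size ≥ j is rank(N^{j−1}) − rank(N^j), giving [2, 2]. So we have 2 block(s) of size 2 → block sizes [2, 2]

Assembling the blocks gives a Jordan form
J =
  [1, 1, 0, 0]
  [0, 1, 0, 0]
  [0, 0, 1, 1]
  [0, 0, 0, 1]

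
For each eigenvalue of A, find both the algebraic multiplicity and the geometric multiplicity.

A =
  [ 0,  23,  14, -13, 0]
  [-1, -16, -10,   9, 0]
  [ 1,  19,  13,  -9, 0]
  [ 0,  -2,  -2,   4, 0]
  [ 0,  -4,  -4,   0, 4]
λ = -3: alg = 2, geom = 1; λ = 3: alg = 1, geom = 1; λ = 4: alg = 2, geom = 2

Step 1 — factor the characteristic polynomial to read off the algebraic multiplicities:
  χ_A(x) = (x - 4)^2*(x - 3)*(x + 3)^2

Step 2 — compute geometric multiplicities via the rank-nullity identity g(λ) = n − rank(A − λI):
  rank(A − (-3)·I) = 4, so dim ker(A − (-3)·I) = n − 4 = 1
  rank(A − (3)·I) = 4, so dim ker(A − (3)·I) = n − 4 = 1
  rank(A − (4)·I) = 3, so dim ker(A − (4)·I) = n − 3 = 2

Summary:
  λ = -3: algebraic multiplicity = 2, geometric multiplicity = 1
  λ = 3: algebraic multiplicity = 1, geometric multiplicity = 1
  λ = 4: algebraic multiplicity = 2, geometric multiplicity = 2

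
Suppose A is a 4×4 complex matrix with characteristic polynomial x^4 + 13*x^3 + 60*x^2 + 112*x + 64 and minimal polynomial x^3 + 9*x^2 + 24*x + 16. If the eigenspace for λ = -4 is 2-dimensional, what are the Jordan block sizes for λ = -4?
Block sizes for λ = -4: [2, 1]

Step 1 — from the characteristic polynomial, algebraic multiplicity of λ = -4 is 3. From dim ker(A − (-4)·I) = 2, there are exactly 2 Jordan blocks for λ = -4.
Step 2 — from the minimal polynomial, the factor (x + 4)^2 tells us the largest block for λ = -4 has size 2.
Step 3 — with total size 3, 2 blocks, and largest block 2, the block sizes (in nonincreasing order) are [2, 1].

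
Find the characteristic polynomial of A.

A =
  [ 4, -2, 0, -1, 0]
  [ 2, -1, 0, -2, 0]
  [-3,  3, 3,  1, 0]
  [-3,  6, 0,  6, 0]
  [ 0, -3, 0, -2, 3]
x^5 - 15*x^4 + 90*x^3 - 270*x^2 + 405*x - 243

Expanding det(x·I − A) (e.g. by cofactor expansion or by noting that A is similar to its Jordan form J, which has the same characteristic polynomial as A) gives
  χ_A(x) = x^5 - 15*x^4 + 90*x^3 - 270*x^2 + 405*x - 243
which factors as (x - 3)^5. The eigenvalues (with algebraic multiplicities) are λ = 3 with multiplicity 5.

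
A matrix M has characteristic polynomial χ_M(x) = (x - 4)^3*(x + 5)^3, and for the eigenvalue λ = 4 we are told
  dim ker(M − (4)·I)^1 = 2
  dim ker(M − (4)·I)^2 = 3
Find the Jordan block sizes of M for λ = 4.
Block sizes for λ = 4: [2, 1]

From the dimensions of kernels of powers, the number of Jordan blocks of size at least j is d_j − d_{j−1} where d_j = dim ker(N^j) (with d_0 = 0). Computing the differences gives [2, 1].
The number of blocks of size exactly k is (#blocks of size ≥ k) − (#blocks of size ≥ k + 1), so the partition is: 1 block(s) of size 1, 1 block(s) of size 2.
In nonincreasing order the block sizes are [2, 1].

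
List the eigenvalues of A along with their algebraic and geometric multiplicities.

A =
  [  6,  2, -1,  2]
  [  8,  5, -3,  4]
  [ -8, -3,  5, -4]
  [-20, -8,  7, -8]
λ = 2: alg = 4, geom = 2

Step 1 — factor the characteristic polynomial to read off the algebraic multiplicities:
  χ_A(x) = (x - 2)^4

Step 2 — compute geometric multiplicities via the rank-nullity identity g(λ) = n − rank(A − λI):
  rank(A − (2)·I) = 2, so dim ker(A − (2)·I) = n − 2 = 2

Summary:
  λ = 2: algebraic multiplicity = 4, geometric multiplicity = 2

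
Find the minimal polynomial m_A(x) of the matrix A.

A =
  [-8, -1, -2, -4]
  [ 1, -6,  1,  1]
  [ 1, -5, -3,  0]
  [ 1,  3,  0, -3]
x^3 + 15*x^2 + 75*x + 125

The characteristic polynomial is χ_A(x) = (x + 5)^4, so the eigenvalues are known. The minimal polynomial is
  m_A(x) = Π_λ (x − λ)^{k_λ}
where k_λ is the size of the *largest* Jordan block for λ (equivalently, the smallest k with (A − λI)^k v = 0 for every generalised eigenvector v of λ).

  λ = -5: largest Jordan block has size 3, contributing (x + 5)^3

So m_A(x) = (x + 5)^3 = x^3 + 15*x^2 + 75*x + 125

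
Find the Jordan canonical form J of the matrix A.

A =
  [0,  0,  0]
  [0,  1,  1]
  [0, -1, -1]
J_2(0) ⊕ J_1(0)

The characteristic polynomial is
  det(x·I − A) = x^3

Eigenvalues and multiplicities (the geometric multiplicity of λ is n − rank(A − λI), which equals the number of Jordan blocks for λ):
  λ = 0: algebraic multiplicity = 3, geometric multiplicity = 2

Determining the block sizes for each eigenvalue:
  λ = 0: 2 blocks summing to 3 forces exactly one block of size 2 and the rest size 1 → block sizes [2, 1]

Assembling the blocks gives a Jordan form
J =
  [0, 1, 0]
  [0, 0, 0]
  [0, 0, 0]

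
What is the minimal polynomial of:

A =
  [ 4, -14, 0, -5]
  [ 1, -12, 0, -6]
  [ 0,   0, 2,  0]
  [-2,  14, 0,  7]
x^3 + x^2 - 16*x + 20

The characteristic polynomial is χ_A(x) = (x - 2)^3*(x + 5), so the eigenvalues are known. The minimal polynomial is
  m_A(x) = Π_λ (x − λ)^{k_λ}
where k_λ is the size of the *largest* Jordan block for λ (equivalently, the smallest k with (A − λI)^k v = 0 for every generalised eigenvector v of λ).

  λ = -5: largest Jordan block has size 1, contributing (x + 5)
  λ = 2: largest Jordan block has size 2, contributing (x − 2)^2

So m_A(x) = (x - 2)^2*(x + 5) = x^3 + x^2 - 16*x + 20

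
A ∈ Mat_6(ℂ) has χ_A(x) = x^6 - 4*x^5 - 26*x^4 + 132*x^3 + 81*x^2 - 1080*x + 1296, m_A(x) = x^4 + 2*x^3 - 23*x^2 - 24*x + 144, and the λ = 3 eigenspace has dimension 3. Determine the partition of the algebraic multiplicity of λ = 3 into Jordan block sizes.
Block sizes for λ = 3: [2, 1, 1]

Step 1 — from the characteristic polynomial, algebraic multiplicity of λ = 3 is 4. From dim ker(A − (3)·I) = 3, there are exactly 3 Jordan blocks for λ = 3.
Step 2 — from the minimal polynomial, the factor (x − 3)^2 tells us the largest block for λ = 3 has size 2.
Step 3 — with total size 4, 3 blocks, and largest block 2, the block sizes (in nonincreasing order) are [2, 1, 1].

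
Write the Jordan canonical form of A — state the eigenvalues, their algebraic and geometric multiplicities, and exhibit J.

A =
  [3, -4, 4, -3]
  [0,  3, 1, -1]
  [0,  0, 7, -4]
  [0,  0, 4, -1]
J_2(3) ⊕ J_2(3)

The characteristic polynomial is
  det(x·I − A) = x^4 - 12*x^3 + 54*x^2 - 108*x + 81 = (x - 3)^4

Eigenvalues and multiplicities (the geometric multiplicity of λ is n − rank(A − λI), which equals the number of Jordan blocks for λ):
  λ = 3: algebraic multiplicity = 4, geometric multiplicity = 2

Determining the block sizes for each eigenvalue:
  λ = 3: with am = 4 and gm = 2, the partition is not yet determined (e.g. several partitions of 4 into 2 parts exist). Let N = A − (3)·I. Computing rank(N^1) = 2, rank(N^2) = 0; the number of blocks of size ≥ j is rank(N^{j−1}) − rank(N^j), giving [2, 2]. So we have 2 block(s) of size 2 → block sizes [2, 2]

Assembling the blocks gives a Jordan form
J =
  [3, 1, 0, 0]
  [0, 3, 0, 0]
  [0, 0, 3, 1]
  [0, 0, 0, 3]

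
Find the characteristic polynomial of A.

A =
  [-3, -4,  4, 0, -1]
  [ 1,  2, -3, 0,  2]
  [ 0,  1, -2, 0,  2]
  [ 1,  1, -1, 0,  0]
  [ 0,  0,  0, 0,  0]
x^5 + 3*x^4 + 3*x^3 + x^2

Expanding det(x·I − A) (e.g. by cofactor expansion or by noting that A is similar to its Jordan form J, which has the same characteristic polynomial as A) gives
  χ_A(x) = x^5 + 3*x^4 + 3*x^3 + x^2
which factors as x^2*(x + 1)^3. The eigenvalues (with algebraic multiplicities) are λ = -1 with multiplicity 3, λ = 0 with multiplicity 2.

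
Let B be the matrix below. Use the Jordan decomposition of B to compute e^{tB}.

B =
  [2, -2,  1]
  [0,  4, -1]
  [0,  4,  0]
e^{tB} =
  [exp(2*t), -2*t*exp(2*t), t*exp(2*t)]
  [0, 2*t*exp(2*t) + exp(2*t), -t*exp(2*t)]
  [0, 4*t*exp(2*t), -2*t*exp(2*t) + exp(2*t)]

Strategy: write B = P · J · P⁻¹ where J is a Jordan canonical form, so e^{tB} = P · e^{tJ} · P⁻¹, and e^{tJ} can be computed block-by-block.

B has Jordan form
J =
  [2, 1, 0]
  [0, 2, 0]
  [0, 0, 2]
(up to reordering of blocks).

Per-block formulas:
  For a 2×2 Jordan block J_2(2): exp(t · J_2(2)) = e^(2t)·(I + t·N), where N is the 2×2 nilpotent shift.
  For a 1×1 block at λ = 2: exp(t · [2]) = [e^(2t)].

After assembling e^{tJ} and conjugating by P, we get:

e^{tB} =
  [exp(2*t), -2*t*exp(2*t), t*exp(2*t)]
  [0, 2*t*exp(2*t) + exp(2*t), -t*exp(2*t)]
  [0, 4*t*exp(2*t), -2*t*exp(2*t) + exp(2*t)]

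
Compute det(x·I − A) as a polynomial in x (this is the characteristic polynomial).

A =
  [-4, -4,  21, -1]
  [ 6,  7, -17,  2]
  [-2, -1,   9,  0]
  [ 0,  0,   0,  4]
x^4 - 16*x^3 + 96*x^2 - 256*x + 256

Expanding det(x·I − A) (e.g. by cofactor expansion or by noting that A is similar to its Jordan form J, which has the same characteristic polynomial as A) gives
  χ_A(x) = x^4 - 16*x^3 + 96*x^2 - 256*x + 256
which factors as (x - 4)^4. The eigenvalues (with algebraic multiplicities) are λ = 4 with multiplicity 4.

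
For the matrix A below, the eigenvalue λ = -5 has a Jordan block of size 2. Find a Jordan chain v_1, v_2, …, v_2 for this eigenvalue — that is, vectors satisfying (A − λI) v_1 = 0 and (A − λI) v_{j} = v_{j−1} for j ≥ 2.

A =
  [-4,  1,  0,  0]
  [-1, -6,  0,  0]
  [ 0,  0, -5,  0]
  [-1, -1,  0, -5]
A Jordan chain for λ = -5 of length 2:
v_1 = (1, -1, 0, -1)ᵀ
v_2 = (1, 0, 0, 0)ᵀ

Let N = A − (-5)·I. We want v_2 with N^2 v_2 = 0 but N^1 v_2 ≠ 0; then v_{j-1} := N · v_j for j = 2, …, 2.

Pick v_2 = (1, 0, 0, 0)ᵀ.
Then v_1 = N · v_2 = (1, -1, 0, -1)ᵀ.

Sanity check: (A − (-5)·I) v_1 = (0, 0, 0, 0)ᵀ = 0. ✓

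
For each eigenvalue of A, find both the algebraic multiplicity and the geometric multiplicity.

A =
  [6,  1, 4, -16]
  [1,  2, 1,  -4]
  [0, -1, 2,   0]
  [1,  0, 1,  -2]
λ = 2: alg = 4, geom = 2

Step 1 — factor the characteristic polynomial to read off the algebraic multiplicities:
  χ_A(x) = (x - 2)^4

Step 2 — compute geometric multiplicities via the rank-nullity identity g(λ) = n − rank(A − λI):
  rank(A − (2)·I) = 2, so dim ker(A − (2)·I) = n − 2 = 2

Summary:
  λ = 2: algebraic multiplicity = 4, geometric multiplicity = 2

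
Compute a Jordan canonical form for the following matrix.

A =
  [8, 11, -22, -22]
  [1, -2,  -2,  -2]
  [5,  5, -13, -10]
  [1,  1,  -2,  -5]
J_2(-3) ⊕ J_1(-3) ⊕ J_1(-3)

The characteristic polynomial is
  det(x·I − A) = x^4 + 12*x^3 + 54*x^2 + 108*x + 81 = (x + 3)^4

Eigenvalues and multiplicities (the geometric multiplicity of λ is n − rank(A − λI), which equals the number of Jordan blocks for λ):
  λ = -3: algebraic multiplicity = 4, geometric multiplicity = 3

Determining the block sizes for each eigenvalue:
  λ = -3: 3 blocks summing to 4 forces exactly one block of size 2 and the rest size 1 → block sizes [2, 1, 1]

Assembling the blocks gives a Jordan form
J =
  [-3,  1,  0,  0]
  [ 0, -3,  0,  0]
  [ 0,  0, -3,  0]
  [ 0,  0,  0, -3]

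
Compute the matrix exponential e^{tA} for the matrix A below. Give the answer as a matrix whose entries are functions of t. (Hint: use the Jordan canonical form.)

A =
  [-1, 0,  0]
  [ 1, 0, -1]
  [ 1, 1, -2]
e^{tA} =
  [exp(-t), 0, 0]
  [t*exp(-t), t*exp(-t) + exp(-t), -t*exp(-t)]
  [t*exp(-t), t*exp(-t), -t*exp(-t) + exp(-t)]

Strategy: write A = P · J · P⁻¹ where J is a Jordan canonical form, so e^{tA} = P · e^{tJ} · P⁻¹, and e^{tJ} can be computed block-by-block.

A has Jordan form
J =
  [-1,  1,  0]
  [ 0, -1,  0]
  [ 0,  0, -1]
(up to reordering of blocks).

Per-block formulas:
  For a 2×2 Jordan block J_2(-1): exp(t · J_2(-1)) = e^(-1t)·(I + t·N), where N is the 2×2 nilpotent shift.
  For a 1×1 block at λ = -1: exp(t · [-1]) = [e^(-1t)].

After assembling e^{tJ} and conjugating by P, we get:

e^{tA} =
  [exp(-t), 0, 0]
  [t*exp(-t), t*exp(-t) + exp(-t), -t*exp(-t)]
  [t*exp(-t), t*exp(-t), -t*exp(-t) + exp(-t)]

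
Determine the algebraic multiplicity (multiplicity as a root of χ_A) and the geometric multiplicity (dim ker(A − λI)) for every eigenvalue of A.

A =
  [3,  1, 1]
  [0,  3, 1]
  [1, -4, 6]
λ = 4: alg = 3, geom = 1

Step 1 — factor the characteristic polynomial to read off the algebraic multiplicities:
  χ_A(x) = (x - 4)^3

Step 2 — compute geometric multiplicities via the rank-nullity identity g(λ) = n − rank(A − λI):
  rank(A − (4)·I) = 2, so dim ker(A − (4)·I) = n − 2 = 1

Summary:
  λ = 4: algebraic multiplicity = 3, geometric multiplicity = 1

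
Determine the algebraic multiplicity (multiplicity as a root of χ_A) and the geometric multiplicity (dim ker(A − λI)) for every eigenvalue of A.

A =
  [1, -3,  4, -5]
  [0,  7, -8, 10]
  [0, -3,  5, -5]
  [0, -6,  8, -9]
λ = 1: alg = 4, geom = 3

Step 1 — factor the characteristic polynomial to read off the algebraic multiplicities:
  χ_A(x) = (x - 1)^4

Step 2 — compute geometric multiplicities via the rank-nullity identity g(λ) = n − rank(A − λI):
  rank(A − (1)·I) = 1, so dim ker(A − (1)·I) = n − 1 = 3

Summary:
  λ = 1: algebraic multiplicity = 4, geometric multiplicity = 3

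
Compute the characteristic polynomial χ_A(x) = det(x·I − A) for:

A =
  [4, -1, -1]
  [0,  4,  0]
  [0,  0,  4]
x^3 - 12*x^2 + 48*x - 64

Expanding det(x·I − A) (e.g. by cofactor expansion or by noting that A is similar to its Jordan form J, which has the same characteristic polynomial as A) gives
  χ_A(x) = x^3 - 12*x^2 + 48*x - 64
which factors as (x - 4)^3. The eigenvalues (with algebraic multiplicities) are λ = 4 with multiplicity 3.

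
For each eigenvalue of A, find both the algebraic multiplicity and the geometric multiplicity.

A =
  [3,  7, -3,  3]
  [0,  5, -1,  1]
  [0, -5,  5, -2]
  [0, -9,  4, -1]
λ = 3: alg = 4, geom = 2

Step 1 — factor the characteristic polynomial to read off the algebraic multiplicities:
  χ_A(x) = (x - 3)^4

Step 2 — compute geometric multiplicities via the rank-nullity identity g(λ) = n − rank(A − λI):
  rank(A − (3)·I) = 2, so dim ker(A − (3)·I) = n − 2 = 2

Summary:
  λ = 3: algebraic multiplicity = 4, geometric multiplicity = 2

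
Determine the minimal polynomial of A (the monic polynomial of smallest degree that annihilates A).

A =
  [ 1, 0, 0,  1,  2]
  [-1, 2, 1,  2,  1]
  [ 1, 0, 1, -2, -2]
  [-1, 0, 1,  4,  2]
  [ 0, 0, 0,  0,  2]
x^3 - 6*x^2 + 12*x - 8

The characteristic polynomial is χ_A(x) = (x - 2)^5, so the eigenvalues are known. The minimal polynomial is
  m_A(x) = Π_λ (x − λ)^{k_λ}
where k_λ is the size of the *largest* Jordan block for λ (equivalently, the smallest k with (A − λI)^k v = 0 for every generalised eigenvector v of λ).

  λ = 2: largest Jordan block has size 3, contributing (x − 2)^3

So m_A(x) = (x - 2)^3 = x^3 - 6*x^2 + 12*x - 8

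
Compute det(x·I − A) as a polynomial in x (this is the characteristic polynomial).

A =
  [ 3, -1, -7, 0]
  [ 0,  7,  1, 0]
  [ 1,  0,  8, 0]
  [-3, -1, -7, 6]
x^4 - 24*x^3 + 216*x^2 - 864*x + 1296

Expanding det(x·I − A) (e.g. by cofactor expansion or by noting that A is similar to its Jordan form J, which has the same characteristic polynomial as A) gives
  χ_A(x) = x^4 - 24*x^3 + 216*x^2 - 864*x + 1296
which factors as (x - 6)^4. The eigenvalues (with algebraic multiplicities) are λ = 6 with multiplicity 4.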